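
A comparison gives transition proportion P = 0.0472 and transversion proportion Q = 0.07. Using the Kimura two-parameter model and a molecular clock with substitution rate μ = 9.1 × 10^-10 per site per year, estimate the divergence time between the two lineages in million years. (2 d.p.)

70.06

Under the Kimura two-parameter model, d = −½ ln(1 − 2P − Q) − ¼ ln(1 − 2Q).
1 − 2P − Q = 0.8356, giving −½ ln(0.8356) = 0.089803.
1 − 2Q = 0.86, giving −¼ ln(0.86) = 0.037706.
d = 0.089803 + 0.037706 = 0.127509.
Under a molecular clock d = 2μt, so t = d/(2μ) = 0.127509 / (2 × 9.1 × 10^-10) = 70.06 million years.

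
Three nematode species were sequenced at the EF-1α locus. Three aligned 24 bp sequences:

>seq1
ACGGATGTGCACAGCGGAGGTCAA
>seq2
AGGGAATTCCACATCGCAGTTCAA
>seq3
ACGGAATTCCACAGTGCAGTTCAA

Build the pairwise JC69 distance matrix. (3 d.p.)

seq1–seq2: 7/24 sites differ → p ≈ 0.291667, d = −0.75 ln(1 − 0.388889) = 0.369358 ≈ 0.369.
seq1–seq3: 6/24 sites differ → p = 0.25, d = −0.75 ln(1 − 0.333333) = 0.304098 ≈ 0.304.
seq2–seq3: 3/24 sites differ → p = 0.125, d = −0.75 ln(1 − 0.166667) = 0.136741 ≈ 0.137.

d(seq1,seq2) = 0.369, d(seq1,seq3) = 0.304, d(seq2,seq3) = 0.137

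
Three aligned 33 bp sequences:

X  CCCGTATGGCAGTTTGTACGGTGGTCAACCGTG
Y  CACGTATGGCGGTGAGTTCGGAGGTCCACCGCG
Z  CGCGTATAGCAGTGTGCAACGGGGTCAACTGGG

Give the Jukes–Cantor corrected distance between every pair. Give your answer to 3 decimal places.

X–Y: 8/33 sites differ → p ≈ 0.242424, d = −0.75 ln(1 − 0.323232) = 0.292820 ≈ 0.293.
X–Z: 9/33 sites differ → p ≈ 0.272727, d = −0.75 ln(1 − 0.363636) = 0.338988 ≈ 0.339.
Y–Z: 12/33 sites differ → p ≈ 0.363636, d = −0.75 ln(1 − 0.484848) = 0.497470 ≈ 0.497.

d(X,Y) = 0.293, d(X,Z) = 0.339, d(Y,Z) = 0.497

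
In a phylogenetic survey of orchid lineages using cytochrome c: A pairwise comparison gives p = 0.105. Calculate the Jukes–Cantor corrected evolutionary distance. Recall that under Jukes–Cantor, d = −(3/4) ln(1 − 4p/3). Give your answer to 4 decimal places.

d = −(3/4) ln(1 − 4p/3) = −0.75 ln(1 − 0.14) = −0.75 ln(0.86)
  = −0.75 × (-0.150823) = 0.113117 substitutions/site.

0.1131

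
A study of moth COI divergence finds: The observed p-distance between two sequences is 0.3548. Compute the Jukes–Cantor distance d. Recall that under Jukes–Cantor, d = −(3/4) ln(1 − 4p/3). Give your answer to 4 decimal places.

d = −(3/4) ln(1 − 4p/3) = −0.75 ln(1 − 0.473067) = −0.75 ln(0.526933)
  = −0.75 × (-0.640682) = 0.480512 substitutions/site.

0.4805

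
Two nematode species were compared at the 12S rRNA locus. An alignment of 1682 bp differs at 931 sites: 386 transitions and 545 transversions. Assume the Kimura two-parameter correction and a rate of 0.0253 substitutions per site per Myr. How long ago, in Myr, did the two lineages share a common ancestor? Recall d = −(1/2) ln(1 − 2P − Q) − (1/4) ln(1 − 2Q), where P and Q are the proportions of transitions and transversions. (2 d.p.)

P = 386/1682 ≈ 0.229489 and Q = 545/1682 ≈ 0.324019.
Under the Kimura two-parameter model, d = −½ ln(1 − 2P − Q) − ¼ ln(1 − 2Q).
1 − 2P − Q = 0.217003, giving −½ ln(0.217003) = 0.763922.
1 − 2Q = 0.351962, giving −¼ ln(0.351962) = 0.261058.
d = 0.763922 + 0.261058 = 1.024980.
Under a molecular clock d = 2μt, so t = d/(2μ) = 1.024980 / (2 × 0.0253) = 20.26 Myr.

20.26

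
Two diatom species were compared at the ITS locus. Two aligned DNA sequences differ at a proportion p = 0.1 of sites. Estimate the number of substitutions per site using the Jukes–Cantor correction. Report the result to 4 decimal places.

0.1073

d = −(3/4) ln(1 − 4p/3) = −0.75 ln(1 − 0.133333) = −0.75 ln(0.866667)
  = −0.75 × (-0.143100) = 0.107325 substitutions/site.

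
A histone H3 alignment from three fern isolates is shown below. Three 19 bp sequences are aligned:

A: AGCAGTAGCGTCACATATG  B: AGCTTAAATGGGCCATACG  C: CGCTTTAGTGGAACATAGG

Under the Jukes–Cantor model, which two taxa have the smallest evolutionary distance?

B and C

A–B: 9/19 differ, p = 0.474, d = 0.749.
A–C: 7/19 differ, p = 0.368, d = 0.507.
B–C: 6/19 differ, p = 0.316, d = 0.410.
The smallest distance is between B and C.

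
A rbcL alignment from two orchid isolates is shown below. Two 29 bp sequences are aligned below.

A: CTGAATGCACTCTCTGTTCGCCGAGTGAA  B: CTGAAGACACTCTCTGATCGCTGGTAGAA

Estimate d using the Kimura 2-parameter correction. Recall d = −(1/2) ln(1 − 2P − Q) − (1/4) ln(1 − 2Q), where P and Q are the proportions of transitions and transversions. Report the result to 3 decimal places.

0.292

Of 29 sites, 3 differences are transitions and 4 are transversions, so P = 3/29 ≈ 0.103448 and Q = 4/29 ≈ 0.137931.
Under the Kimura two-parameter model, d = −½ ln(1 − 2P − Q) − ¼ ln(1 − 2Q).
1 − 2P − Q = 0.655173, giving −½ ln(0.655173) = 0.211428.
1 − 2Q = 0.724138, giving −¼ ln(0.724138) = 0.080693.
d = 0.211428 + 0.080693 = 0.292121.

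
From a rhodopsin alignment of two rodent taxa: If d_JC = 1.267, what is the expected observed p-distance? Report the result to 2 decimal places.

0.61

p = (3/4)(1 − e^(−4d/3)) = 0.75 × (1 − e^(-1.689333)) = 0.75 × (1 − 0.184643) = 0.611518.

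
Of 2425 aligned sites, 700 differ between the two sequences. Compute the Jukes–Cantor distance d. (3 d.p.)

0.364

p = 700/2425 ≈ 0.28866.
d = −(3/4) ln(1 − 4p/3) = −0.75 ln(1 − 0.38488) = −0.75 ln(0.61512)
  = −0.75 × (-0.485938) = 0.364454 substitutions/site.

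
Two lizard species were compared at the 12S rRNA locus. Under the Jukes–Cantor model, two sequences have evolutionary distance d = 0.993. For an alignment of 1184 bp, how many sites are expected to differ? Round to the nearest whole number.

Invert JC69: p = (3/4)(1 − e^(−4d/3)) = 0.75 × (1 − e^(-1.324)) = 0.75 × (1 − 0.266069) = 0.550448.
Expected differing sites = pL ≈ 0.550448 × 1184 = 651.730432 ≈ 652.

652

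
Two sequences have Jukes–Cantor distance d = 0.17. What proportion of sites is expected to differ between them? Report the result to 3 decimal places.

0.152

p = (3/4)(1 − e^(−4d/3)) = 0.75 × (1 − e^(-0.226667)) = 0.75 × (1 − 0.797186) = 0.152111.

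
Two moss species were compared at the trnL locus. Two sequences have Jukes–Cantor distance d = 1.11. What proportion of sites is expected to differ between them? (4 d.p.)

p = (3/4)(1 − e^(−4d/3)) = 0.75 × (1 − e^(-1.48)) = 0.75 × (1 − 0.227638) = 0.579272.

0.5793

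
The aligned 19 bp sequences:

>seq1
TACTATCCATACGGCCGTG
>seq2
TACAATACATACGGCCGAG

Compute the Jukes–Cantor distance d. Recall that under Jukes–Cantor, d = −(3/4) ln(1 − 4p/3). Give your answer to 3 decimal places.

0.177

The sequences differ at 3 of 19 sites (4, 7, 18), so p = 3/19 ≈ 0.157895.
d = −(3/4) ln(1 − 4p/3) = −0.75 ln(1 − 0.210527) = −0.75 ln(0.789473)
  = −0.75 × (-0.236390) = 0.177293 substitutions/site.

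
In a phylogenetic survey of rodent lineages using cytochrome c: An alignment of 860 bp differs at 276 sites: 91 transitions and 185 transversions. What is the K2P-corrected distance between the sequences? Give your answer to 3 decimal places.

P = 91/860 ≈ 0.105814 and Q = 185/860 ≈ 0.215116.
Under the Kimura two-parameter model, d = −½ ln(1 − 2P − Q) − ¼ ln(1 − 2Q).
1 − 2P − Q = 0.573256, giving −½ ln(0.573256) = 0.278211.
1 − 2Q = 0.569768, giving −¼ ln(0.569768) = 0.140632.
d = 0.278211 + 0.140632 = 0.418843.

0.419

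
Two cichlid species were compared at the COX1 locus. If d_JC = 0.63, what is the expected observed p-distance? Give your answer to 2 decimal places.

p = (3/4)(1 − e^(−4d/3)) = 0.75 × (1 − e^(-0.84)) = 0.75 × (1 − 0.431711) = 0.426217.

0.43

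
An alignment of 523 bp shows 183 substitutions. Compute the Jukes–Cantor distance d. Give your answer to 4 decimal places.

p = 183/523 ≈ 0.349904.
d = −(3/4) ln(1 − 4p/3) = −0.75 ln(1 − 0.466539) = −0.75 ln(0.533461)
  = −0.75 × (-0.628369) = 0.471277 substitutions/site.

0.4713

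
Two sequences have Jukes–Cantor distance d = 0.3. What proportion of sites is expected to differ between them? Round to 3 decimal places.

0.247

p = (3/4)(1 − e^(−4d/3)) = 0.75 × (1 − e^(-0.4)) = 0.75 × (1 − 0.670320) = 0.247260.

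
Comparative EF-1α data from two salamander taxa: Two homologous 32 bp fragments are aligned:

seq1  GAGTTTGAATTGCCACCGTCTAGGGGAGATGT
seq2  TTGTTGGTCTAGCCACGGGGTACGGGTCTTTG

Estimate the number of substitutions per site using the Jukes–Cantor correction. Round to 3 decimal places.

0.736

The sequences differ at 15 of 32 sites, so p = 15/32 = 0.46875.
d = −(3/4) ln(1 − 4p/3) = −0.75 ln(1 − 0.625) = −0.75 ln(0.375)
  = −0.75 × (-0.980829) = 0.735622 substitutions/site.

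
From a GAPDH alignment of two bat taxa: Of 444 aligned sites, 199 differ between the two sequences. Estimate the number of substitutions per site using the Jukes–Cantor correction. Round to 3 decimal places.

p = 199/444 ≈ 0.448198.
d = −(3/4) ln(1 − 4p/3) = −0.75 ln(1 − 0.597597) = −0.75 ln(0.402403)
  = −0.75 × (-0.910301) = 0.682726 substitutions/site.

0.683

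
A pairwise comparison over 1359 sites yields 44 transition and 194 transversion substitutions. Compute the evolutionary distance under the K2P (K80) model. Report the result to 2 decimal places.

0.20

P = 44/1359 ≈ 0.032377 and Q = 194/1359 ≈ 0.142752.
Under the Kimura two-parameter model, d = −½ ln(1 − 2P − Q) − ¼ ln(1 − 2Q).
1 − 2P − Q = 0.792494, giving −½ ln(0.792494) = 0.116285.
1 − 2Q = 0.714496, giving −¼ ln(0.714496) = 0.084044.
d = 0.116285 + 0.084044 = 0.200329.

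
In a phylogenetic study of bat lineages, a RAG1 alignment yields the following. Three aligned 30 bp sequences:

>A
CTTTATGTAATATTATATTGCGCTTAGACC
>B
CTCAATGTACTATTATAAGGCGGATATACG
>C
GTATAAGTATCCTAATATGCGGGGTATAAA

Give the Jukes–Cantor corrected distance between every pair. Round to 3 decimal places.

A–B: 9/30 sites differ → p = 0.3, d = −0.75 ln(1 − 0.4) = 0.383119 ≈ 0.383.
A–C: 15/30 sites differ → p = 0.5, d = −0.75 ln(1 − 0.666667) = 0.823960 ≈ 0.824.
B–C: 14/30 sites differ → p ≈ 0.466667, d = −0.75 ln(1 − 0.622223) = 0.730088 ≈ 0.730.

d(A,B) = 0.383, d(A,C) = 0.824, d(B,C) = 0.730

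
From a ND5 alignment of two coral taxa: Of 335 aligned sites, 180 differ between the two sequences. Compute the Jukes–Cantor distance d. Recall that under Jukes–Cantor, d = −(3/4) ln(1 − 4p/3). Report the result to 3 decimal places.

0.945

p = 180/335 ≈ 0.537313.
d = −(3/4) ln(1 − 4p/3) = −0.75 ln(1 − 0.716417) = −0.75 ln(0.283583)
  = −0.75 × (-1.260250) = 0.945188 substitutions/site.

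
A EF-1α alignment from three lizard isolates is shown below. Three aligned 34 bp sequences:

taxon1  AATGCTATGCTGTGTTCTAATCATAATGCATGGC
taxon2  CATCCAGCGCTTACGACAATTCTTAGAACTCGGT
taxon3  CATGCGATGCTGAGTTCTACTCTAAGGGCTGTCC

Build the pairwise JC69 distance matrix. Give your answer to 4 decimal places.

d(taxon1,taxon2) = 1.0252, d(taxon1,taxon3) = 0.4770, d(taxon2,taxon3) = 0.8240

taxon1–taxon2: 19/34 sites differ → p ≈ 0.558824, d = −0.75 ln(1 − 0.745099) = 1.025160 ≈ 1.0252.
taxon1–taxon3: 12/34 sites differ → p ≈ 0.352941, d = −0.75 ln(1 − 0.470588) = 0.476991 ≈ 0.4770.
taxon2–taxon3: 17/34 sites differ → p = 0.5, d = −0.75 ln(1 − 0.666667) = 0.823960 ≈ 0.8240.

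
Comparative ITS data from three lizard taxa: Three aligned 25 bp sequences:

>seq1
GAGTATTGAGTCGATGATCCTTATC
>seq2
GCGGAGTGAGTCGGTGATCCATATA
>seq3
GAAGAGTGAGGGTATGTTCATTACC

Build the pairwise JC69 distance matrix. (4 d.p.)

seq1–seq2: 6/25 sites differ → p = 0.24, d = −0.75 ln(1 − 0.32) = 0.289247 ≈ 0.2892.
seq1–seq3: 9/25 sites differ → p = 0.36, d = −0.75 ln(1 − 0.48) = 0.490445 ≈ 0.4904.
seq2–seq3: 11/25 sites differ → p = 0.44, d = −0.75 ln(1 − 0.586667) = 0.662626 ≈ 0.6626.

d(seq1,seq2) = 0.2892, d(seq1,seq3) = 0.4904, d(seq2,seq3) = 0.6626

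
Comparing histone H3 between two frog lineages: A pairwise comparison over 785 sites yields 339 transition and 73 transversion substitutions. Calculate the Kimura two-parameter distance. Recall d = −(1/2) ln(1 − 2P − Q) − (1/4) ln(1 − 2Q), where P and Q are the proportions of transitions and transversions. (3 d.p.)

P = 339/785 ≈ 0.431847 and Q = 73/785 ≈ 0.092994.
Under the Kimura two-parameter model, d = −½ ln(1 − 2P − Q) − ¼ ln(1 − 2Q).
1 − 2P − Q = 0.043312, giving −½ ln(0.043312) = 1.569663.
1 − 2Q = 0.814012, giving −¼ ln(0.814012) = 0.051445.
d = 1.569663 + 0.051445 = 1.621108.

1.621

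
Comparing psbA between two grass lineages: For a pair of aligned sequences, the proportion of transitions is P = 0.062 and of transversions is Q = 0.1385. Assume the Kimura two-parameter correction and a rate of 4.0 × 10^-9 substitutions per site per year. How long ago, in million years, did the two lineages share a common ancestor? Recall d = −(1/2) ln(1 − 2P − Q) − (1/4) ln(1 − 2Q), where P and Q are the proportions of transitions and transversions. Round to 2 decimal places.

Under the Kimura two-parameter model, d = −½ ln(1 − 2P − Q) − ¼ ln(1 − 2Q).
1 − 2P − Q = 0.7375, giving −½ ln(0.7375) = 0.152245.
1 − 2Q = 0.723, giving −¼ ln(0.723) = 0.081087.
d = 0.152245 + 0.081087 = 0.233332.
Under a molecular clock d = 2μt, so t = d/(2μ) = 0.233332 / (2 × 4.0 × 10^-9) = 29.17 million years.

29.17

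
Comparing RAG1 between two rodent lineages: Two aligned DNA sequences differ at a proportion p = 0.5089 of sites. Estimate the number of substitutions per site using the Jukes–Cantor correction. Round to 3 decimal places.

0.851

d = −(3/4) ln(1 − 4p/3) = −0.75 ln(1 − 0.678533) = −0.75 ln(0.321467)
  = −0.75 × (-1.134860) = 0.851145 substitutions/site.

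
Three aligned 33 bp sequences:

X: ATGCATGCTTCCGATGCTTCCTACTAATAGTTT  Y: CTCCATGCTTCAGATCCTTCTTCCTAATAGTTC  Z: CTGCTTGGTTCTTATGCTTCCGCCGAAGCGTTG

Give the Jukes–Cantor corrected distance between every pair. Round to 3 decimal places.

d(X,Y) = 0.249, d(X,Z) = 0.441, d(Y,Z) = 0.497

X–Y: 7/33 sites differ → p ≈ 0.212121, d = −0.75 ln(1 − 0.282828) = 0.249330 ≈ 0.249.
X–Z: 11/33 sites differ → p ≈ 0.333333, d = −0.75 ln(1 − 0.444444) = 0.440839 ≈ 0.441.
Y–Z: 12/33 sites differ → p ≈ 0.363636, d = −0.75 ln(1 − 0.484848) = 0.497470 ≈ 0.497.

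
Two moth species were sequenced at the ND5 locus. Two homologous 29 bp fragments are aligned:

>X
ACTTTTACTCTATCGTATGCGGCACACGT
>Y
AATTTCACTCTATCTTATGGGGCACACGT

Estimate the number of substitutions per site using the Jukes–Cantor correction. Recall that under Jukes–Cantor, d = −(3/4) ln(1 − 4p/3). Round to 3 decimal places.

0.152

The sequences differ at 4 of 29 sites (2, 6, 15, 20), so p = 4/29 ≈ 0.137931.
d = −(3/4) ln(1 − 4p/3) = −0.75 ln(1 − 0.183908) = −0.75 ln(0.816092)
  = −0.75 × (-0.203228) = 0.152421 substitutions/site.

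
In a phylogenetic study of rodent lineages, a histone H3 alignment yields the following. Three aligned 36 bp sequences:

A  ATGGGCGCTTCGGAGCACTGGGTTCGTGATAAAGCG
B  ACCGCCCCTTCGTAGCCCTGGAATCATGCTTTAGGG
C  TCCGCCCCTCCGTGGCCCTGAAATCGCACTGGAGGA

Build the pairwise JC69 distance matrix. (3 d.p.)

A–B: 13/36 sites differ → p ≈ 0.361111, d = −0.75 ln(1 − 0.481481) = 0.492584 ≈ 0.493.
A–C: 19/36 sites differ → p ≈ 0.527778, d = −0.75 ln(1 − 0.703704) = 0.912297 ≈ 0.912.
B–C: 10/36 sites differ → p ≈ 0.277778, d = −0.75 ln(1 − 0.370371) = 0.346968 ≈ 0.347.

d(A,B) = 0.493, d(A,C) = 0.912, d(B,C) = 0.347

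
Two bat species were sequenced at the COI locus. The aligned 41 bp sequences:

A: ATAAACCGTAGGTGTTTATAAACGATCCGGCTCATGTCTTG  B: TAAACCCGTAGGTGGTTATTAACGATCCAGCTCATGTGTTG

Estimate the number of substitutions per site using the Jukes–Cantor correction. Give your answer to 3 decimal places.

The sequences differ at 7 of 41 sites (1, 2, 5, 15, 20, 29, 38), so p = 7/41 ≈ 0.170732.
d = −(3/4) ln(1 − 4p/3) = −0.75 ln(1 − 0.227643) = −0.75 ln(0.772357)
  = −0.75 × (-0.258308) = 0.193731 substitutions/site.

0.194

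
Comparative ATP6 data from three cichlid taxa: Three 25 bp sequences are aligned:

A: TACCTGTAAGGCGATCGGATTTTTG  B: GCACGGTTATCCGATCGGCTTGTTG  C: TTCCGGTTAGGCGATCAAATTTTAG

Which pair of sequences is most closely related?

A and C

A–B: 9/25 differ, p = 0.360, d = 0.490.
A–C: 6/25 differ, p = 0.240, d = 0.289.
B–C: 10/25 differ, p = 0.400, d = 0.572.
The smallest distance is between A and C.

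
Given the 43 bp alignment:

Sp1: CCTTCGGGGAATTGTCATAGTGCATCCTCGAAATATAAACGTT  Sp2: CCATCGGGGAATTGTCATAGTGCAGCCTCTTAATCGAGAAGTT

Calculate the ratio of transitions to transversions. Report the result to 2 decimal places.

0.14

Transitions are A↔G and C↔T; transversions are all other mismatches.
Transitions: 1. Transversions: 7.
R = 1/7 = 0.142857… ≈ 0.14 (to 2 d.p.).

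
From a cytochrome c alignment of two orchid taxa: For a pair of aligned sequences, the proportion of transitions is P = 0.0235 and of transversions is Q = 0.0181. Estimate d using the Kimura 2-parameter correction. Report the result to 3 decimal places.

0.043

Under the Kimura two-parameter model, d = −½ ln(1 − 2P − Q) − ¼ ln(1 − 2Q).
1 − 2P − Q = 0.9349, giving −½ ln(0.9349) = 0.033658.
1 − 2Q = 0.9638, giving −¼ ln(0.9638) = 0.009218.
d = 0.033658 + 0.009218 = 0.042876.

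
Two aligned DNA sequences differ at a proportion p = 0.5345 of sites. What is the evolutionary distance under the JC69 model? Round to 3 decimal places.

0.935

d = −(3/4) ln(1 − 4p/3) = −0.75 ln(1 − 0.712667) = −0.75 ln(0.287333)
  = −0.75 × (-1.247113) = 0.935335 substitutions/site.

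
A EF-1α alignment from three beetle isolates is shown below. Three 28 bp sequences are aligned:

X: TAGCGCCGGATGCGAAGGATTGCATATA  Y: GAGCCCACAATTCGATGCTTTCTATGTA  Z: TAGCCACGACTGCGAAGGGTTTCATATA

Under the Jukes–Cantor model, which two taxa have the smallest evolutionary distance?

X–Y: 12/28 differ, p = 0.429, d = 0.635.
X–Z: 6/28 differ, p = 0.214, d = 0.252.
Y–Z: 12/28 differ, p = 0.429, d = 0.635.
The smallest distance is between X and Z.

X and Z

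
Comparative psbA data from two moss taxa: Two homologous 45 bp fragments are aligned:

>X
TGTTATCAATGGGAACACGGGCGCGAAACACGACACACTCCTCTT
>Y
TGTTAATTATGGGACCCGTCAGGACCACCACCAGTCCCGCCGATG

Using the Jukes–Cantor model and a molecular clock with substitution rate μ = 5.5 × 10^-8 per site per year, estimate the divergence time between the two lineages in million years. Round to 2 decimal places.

The sequences differ at 22 of 45 sites, so p = 22/45 ≈ 0.488889.
d = −(3/4) ln(1 − 4p/3) = −0.75 ln(1 − 0.651852) = −0.75 ln(0.348148)
  = −0.75 × (-1.055128) = 0.791346 substitutions/site.
Under a molecular clock d = 2μt, so t = d/(2μ) = 0.791346 / (2 × 5.5 × 10^-8) = 7.19 million years.

7.19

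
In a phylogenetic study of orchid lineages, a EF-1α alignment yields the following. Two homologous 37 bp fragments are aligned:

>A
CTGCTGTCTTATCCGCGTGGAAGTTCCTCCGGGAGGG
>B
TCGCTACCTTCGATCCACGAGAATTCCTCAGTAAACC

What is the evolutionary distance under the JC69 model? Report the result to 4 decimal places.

The sequences differ at 20 of 37 sites, so p = 20/37 ≈ 0.540541.
d = −(3/4) ln(1 − 4p/3) = −0.75 ln(1 − 0.720721) = −0.75 ln(0.279279)
  = −0.75 × (-1.275544) = 0.956658 substitutions/site.

0.9567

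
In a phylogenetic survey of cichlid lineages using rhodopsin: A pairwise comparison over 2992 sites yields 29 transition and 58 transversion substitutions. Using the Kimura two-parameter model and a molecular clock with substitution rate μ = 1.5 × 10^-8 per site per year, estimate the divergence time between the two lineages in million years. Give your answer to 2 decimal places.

P = 29/2992 ≈ 0.009693 and Q = 58/2992 ≈ 0.019385.
Under the Kimura two-parameter model, d = −½ ln(1 − 2P − Q) − ¼ ln(1 − 2Q).
1 − 2P − Q = 0.961229, giving −½ ln(0.961229) = 0.019771.
1 − 2Q = 0.96123, giving −¼ ln(0.96123) = 0.009885.
d = 0.019771 + 0.009885 = 0.029656.
Under a molecular clock d = 2μt, so t = d/(2μ) = 0.029656 / (2 × 1.5 × 10^-8) = 0.99 million years.

0.99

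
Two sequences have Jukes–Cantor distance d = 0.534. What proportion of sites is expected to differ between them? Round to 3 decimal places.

0.382

p = (3/4)(1 − e^(−4d/3)) = 0.75 × (1 − e^(-0.712)) = 0.75 × (1 − 0.490662) = 0.382004.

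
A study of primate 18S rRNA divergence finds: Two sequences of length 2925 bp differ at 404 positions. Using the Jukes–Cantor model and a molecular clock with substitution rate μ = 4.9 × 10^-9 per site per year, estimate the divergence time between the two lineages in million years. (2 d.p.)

15.58

p = 404/2925 ≈ 0.13812.
d = −(3/4) ln(1 − 4p/3) = −0.75 ln(1 − 0.18416) = −0.75 ln(0.81584)
  = −0.75 × (-0.203537) = 0.152653 substitutions/site.
Under a molecular clock d = 2μt, so t = d/(2μ) = 0.152653 / (2 × 4.9 × 10^-9) = 15.58 million years.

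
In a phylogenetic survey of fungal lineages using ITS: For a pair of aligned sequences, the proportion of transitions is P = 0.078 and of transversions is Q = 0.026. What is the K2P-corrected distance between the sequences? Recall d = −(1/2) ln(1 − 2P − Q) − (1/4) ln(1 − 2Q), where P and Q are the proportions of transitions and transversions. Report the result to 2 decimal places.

Under the Kimura two-parameter model, d = −½ ln(1 − 2P − Q) − ¼ ln(1 − 2Q).
1 − 2P − Q = 0.818, giving −½ ln(0.818) = 0.100446.
1 − 2Q = 0.948, giving −¼ ln(0.948) = 0.013350.
d = 0.100446 + 0.013350 = 0.113796.

0.11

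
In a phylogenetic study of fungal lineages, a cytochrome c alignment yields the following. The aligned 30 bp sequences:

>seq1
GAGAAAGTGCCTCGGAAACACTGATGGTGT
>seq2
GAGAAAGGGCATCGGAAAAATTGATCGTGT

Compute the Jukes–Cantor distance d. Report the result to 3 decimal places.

0.188

The sequences differ at 5 of 30 sites (8, 11, 19, 21, 26), so p = 5/30 ≈ 0.166667.
d = −(3/4) ln(1 − 4p/3) = −0.75 ln(1 − 0.222223) = −0.75 ln(0.777777)
  = −0.75 × (-0.251315) = 0.188486 substitutions/site.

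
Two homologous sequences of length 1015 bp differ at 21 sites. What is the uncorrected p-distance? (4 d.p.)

p = 21/1015 = 0.020689… ≈ 0.0207 (to 4 d.p.).

0.0207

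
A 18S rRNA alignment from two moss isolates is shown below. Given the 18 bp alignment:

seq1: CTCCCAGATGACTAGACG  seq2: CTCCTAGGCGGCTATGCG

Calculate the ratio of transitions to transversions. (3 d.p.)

Transitions are A↔G and C↔T; transversions are all other mismatches.
Transitions: 5. Transversions: 1.
R = 5/1 = 5.000.

5.000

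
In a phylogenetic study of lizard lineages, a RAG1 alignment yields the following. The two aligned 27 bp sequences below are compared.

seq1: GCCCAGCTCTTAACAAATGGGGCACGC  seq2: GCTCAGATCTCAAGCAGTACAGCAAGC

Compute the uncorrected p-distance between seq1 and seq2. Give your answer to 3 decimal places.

0.370

The sequences differ at 10 of 27 positions (sites 3, 7, 11, 14, 15, 17, 19, 20, 21, 25).
p = 10/27 = 0.370370… ≈ 0.370 (to 3 d.p.).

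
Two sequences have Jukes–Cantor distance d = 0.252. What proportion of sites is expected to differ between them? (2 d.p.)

0.21

p = (3/4)(1 − e^(−4d/3)) = 0.75 × (1 − e^(-0.336)) = 0.75 × (1 − 0.714623) = 0.214033.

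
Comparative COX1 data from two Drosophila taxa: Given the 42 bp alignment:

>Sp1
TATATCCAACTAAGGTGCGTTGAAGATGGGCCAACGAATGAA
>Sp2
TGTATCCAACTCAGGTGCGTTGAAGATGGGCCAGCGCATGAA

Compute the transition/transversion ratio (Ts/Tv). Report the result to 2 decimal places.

1.00

Transitions are A↔G and C↔T; transversions are all other mismatches.
Transitions: 2. Transversions: 2.
R = 2/2 = 1.00.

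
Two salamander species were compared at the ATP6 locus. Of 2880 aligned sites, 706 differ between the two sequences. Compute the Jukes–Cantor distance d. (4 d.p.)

p = 706/2880 ≈ 0.245139.
d = −(3/4) ln(1 − 4p/3) = −0.75 ln(1 − 0.326852) = −0.75 ln(0.673148)
  = −0.75 × (-0.395790) = 0.296843 substitutions/site.

0.2968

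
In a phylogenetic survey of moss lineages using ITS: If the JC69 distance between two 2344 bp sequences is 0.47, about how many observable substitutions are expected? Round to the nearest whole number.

819

Invert JC69: p = (3/4)(1 − e^(−4d/3)) = 0.75 × (1 − e^(-0.626667)) = 0.75 × (1 − 0.534370) = 0.349223.
Expected differing sites = pL ≈ 0.349223 × 2344 = 818.578712 ≈ 819.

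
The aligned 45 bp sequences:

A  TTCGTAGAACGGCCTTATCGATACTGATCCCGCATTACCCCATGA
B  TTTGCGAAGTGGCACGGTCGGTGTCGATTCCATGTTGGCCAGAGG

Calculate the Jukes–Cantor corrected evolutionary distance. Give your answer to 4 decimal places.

0.9313

The sequences differ at 24 of 45 sites, so p = 24/45 ≈ 0.533333.
d = −(3/4) ln(1 − 4p/3) = −0.75 ln(1 − 0.711111) = −0.75 ln(0.288889)
  = −0.75 × (-1.241713) = 0.931285 substitutions/site.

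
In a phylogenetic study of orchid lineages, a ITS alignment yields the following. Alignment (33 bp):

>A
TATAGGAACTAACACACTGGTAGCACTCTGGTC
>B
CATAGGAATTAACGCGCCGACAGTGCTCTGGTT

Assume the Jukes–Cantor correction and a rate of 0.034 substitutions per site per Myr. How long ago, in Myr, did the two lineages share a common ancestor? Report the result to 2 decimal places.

5.71

The sequences differ at 10 of 33 sites (1, 9, 14, 16, 18, 20, 21, 24, 25, 33), so p = 10/33 ≈ 0.30303.
d = −(3/4) ln(1 − 4p/3) = −0.75 ln(1 − 0.40404) = −0.75 ln(0.59596)
  = −0.75 × (-0.517582) = 0.388187 substitutions/site.
Under a molecular clock d = 2μt, so t = d/(2μ) = 0.388187 / (2 × 0.034) = 5.71 Myr.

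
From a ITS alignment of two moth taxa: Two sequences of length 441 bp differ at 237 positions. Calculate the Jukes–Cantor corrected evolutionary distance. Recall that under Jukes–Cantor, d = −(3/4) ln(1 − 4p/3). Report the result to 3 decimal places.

0.946

p = 237/441 ≈ 0.537415.
d = −(3/4) ln(1 − 4p/3) = −0.75 ln(1 − 0.716553) = −0.75 ln(0.283447)
  = −0.75 × (-1.260730) = 0.945548 substitutions/site.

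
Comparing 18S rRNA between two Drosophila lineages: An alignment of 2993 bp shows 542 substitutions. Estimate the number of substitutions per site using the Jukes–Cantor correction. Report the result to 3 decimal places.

0.207

p = 542/2993 ≈ 0.181089.
d = −(3/4) ln(1 − 4p/3) = −0.75 ln(1 − 0.241452) = −0.75 ln(0.758548)
  = −0.75 × (-0.276349) = 0.207262 substitutions/site.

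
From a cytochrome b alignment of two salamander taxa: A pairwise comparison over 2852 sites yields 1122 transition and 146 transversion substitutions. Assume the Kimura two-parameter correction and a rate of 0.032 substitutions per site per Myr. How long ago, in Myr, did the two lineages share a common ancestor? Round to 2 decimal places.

P = 1122/2852 ≈ 0.393408 and Q = 146/2852 ≈ 0.051192.
Under the Kimura two-parameter model, d = −½ ln(1 − 2P − Q) − ¼ ln(1 − 2Q).
1 − 2P − Q = 0.161992, giving −½ ln(0.161992) = 0.910104.
1 − 2Q = 0.897616, giving −¼ ln(0.897616) = 0.027003.
d = 0.910104 + 0.027003 = 0.937107.
Under a molecular clock d = 2μt, so t = d/(2μ) = 0.937107 / (2 × 0.032) = 14.64 Myr.

14.64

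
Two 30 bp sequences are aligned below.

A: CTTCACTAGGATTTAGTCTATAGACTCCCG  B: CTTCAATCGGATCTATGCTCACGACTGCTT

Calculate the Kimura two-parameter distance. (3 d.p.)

0.513

Of 30 sites, 2 differences are transitions and 9 are transversions, so P = 2/30 ≈ 0.066667 and Q = 9/30 = 0.3.
Under the Kimura two-parameter model, d = −½ ln(1 − 2P − Q) − ¼ ln(1 − 2Q).
1 − 2P − Q = 0.566666, giving −½ ln(0.566666) = 0.283993.
1 − 2Q = 0.4, giving −¼ ln(0.4) = 0.229073.
d = 0.283993 + 0.229073 = 0.513066.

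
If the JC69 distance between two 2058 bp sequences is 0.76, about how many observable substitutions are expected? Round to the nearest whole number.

983

Invert JC69: p = (3/4)(1 − e^(−4d/3)) = 0.75 × (1 − e^(-1.013333)) = 0.75 × (1 − 0.363007) = 0.477745.
Expected differing sites = pL ≈ 0.477745 × 2058 = 983.19921 ≈ 983.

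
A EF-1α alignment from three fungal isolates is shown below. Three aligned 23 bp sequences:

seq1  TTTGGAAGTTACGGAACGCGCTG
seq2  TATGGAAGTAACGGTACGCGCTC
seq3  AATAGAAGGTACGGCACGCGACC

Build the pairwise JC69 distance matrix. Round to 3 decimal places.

seq1–seq2: 4/23 sites differ → p ≈ 0.173913, d = −0.75 ln(1 − 0.231884) = 0.197861 ≈ 0.198.
seq1–seq3: 8/23 sites differ → p ≈ 0.347826, d = −0.75 ln(1 − 0.463768) = 0.467391 ≈ 0.467.
seq2–seq3: 7/23 sites differ → p ≈ 0.304348, d = −0.75 ln(1 − 0.405797) = 0.390401 ≈ 0.390.

d(seq1,seq2) = 0.198, d(seq1,seq3) = 0.467, d(seq2,seq3) = 0.390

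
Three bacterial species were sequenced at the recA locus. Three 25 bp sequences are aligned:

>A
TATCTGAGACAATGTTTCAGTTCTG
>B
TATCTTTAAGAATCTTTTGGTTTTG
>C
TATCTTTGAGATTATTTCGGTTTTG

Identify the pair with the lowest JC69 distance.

A–B: 8/25 differ, p = 0.320, d = 0.417.
A–C: 7/25 differ, p = 0.280, d = 0.351.
B–C: 4/25 differ, p = 0.160, d = 0.180.
The smallest distance is between B and C.

B and C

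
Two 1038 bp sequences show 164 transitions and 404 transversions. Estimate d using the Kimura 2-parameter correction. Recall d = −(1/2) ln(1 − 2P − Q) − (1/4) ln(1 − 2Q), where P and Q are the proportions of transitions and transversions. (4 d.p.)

0.9875

P = 164/1038 ≈ 0.157996 and Q = 404/1038 ≈ 0.38921.
Under the Kimura two-parameter model, d = −½ ln(1 − 2P − Q) − ¼ ln(1 − 2Q).
1 − 2P − Q = 0.294798, giving −½ ln(0.294798) = 0.610732.
1 − 2Q = 0.22158, giving −¼ ln(0.22158) = 0.376743.
d = 0.610732 + 0.376743 = 0.987475.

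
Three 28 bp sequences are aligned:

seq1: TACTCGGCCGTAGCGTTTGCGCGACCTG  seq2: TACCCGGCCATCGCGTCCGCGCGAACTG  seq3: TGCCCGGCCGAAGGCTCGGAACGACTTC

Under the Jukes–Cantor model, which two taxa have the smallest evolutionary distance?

seq1–seq2: 6/28 differ, p = 0.214, d = 0.252.
seq1–seq3: 11/28 differ, p = 0.393, d = 0.556.
seq2–seq3: 12/28 differ, p = 0.429, d = 0.635.
The smallest distance is between seq1 and seq2.

seq1 and seq2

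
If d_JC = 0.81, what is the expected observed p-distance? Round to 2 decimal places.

0.50

p = (3/4)(1 − e^(−4d/3)) = 0.75 × (1 − e^(-1.08)) = 0.75 × (1 − 0.339596) = 0.495303.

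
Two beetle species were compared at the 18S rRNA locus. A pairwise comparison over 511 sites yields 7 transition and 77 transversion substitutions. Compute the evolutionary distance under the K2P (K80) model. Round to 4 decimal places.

0.1877

P = 7/511 ≈ 0.013699 and Q = 77/511 ≈ 0.150685.
Under the Kimura two-parameter model, d = −½ ln(1 − 2P − Q) − ¼ ln(1 − 2Q).
1 − 2P − Q = 0.821917, giving −½ ln(0.821917) = 0.098058.
1 − 2Q = 0.69863, giving −¼ ln(0.69863) = 0.089659.
d = 0.098058 + 0.089659 = 0.187717.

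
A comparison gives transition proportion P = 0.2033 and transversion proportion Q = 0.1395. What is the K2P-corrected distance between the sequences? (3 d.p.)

0.477

Under the Kimura two-parameter model, d = −½ ln(1 − 2P − Q) − ¼ ln(1 − 2Q).
1 − 2P − Q = 0.4539, giving −½ ln(0.4539) = 0.394939.
1 − 2Q = 0.721, giving −¼ ln(0.721) = 0.081779.
d = 0.394939 + 0.081779 = 0.476718.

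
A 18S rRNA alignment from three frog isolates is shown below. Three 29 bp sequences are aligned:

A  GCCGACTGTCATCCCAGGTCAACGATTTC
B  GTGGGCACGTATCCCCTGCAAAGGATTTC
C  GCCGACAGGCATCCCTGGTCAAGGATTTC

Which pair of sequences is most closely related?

A and C

A–B: 12/29 differ, p = 0.414, d = 0.602.
A–C: 4/29 differ, p = 0.138, d = 0.152.
B–C: 9/29 differ, p = 0.310, d = 0.401.
The smallest distance is between A and C.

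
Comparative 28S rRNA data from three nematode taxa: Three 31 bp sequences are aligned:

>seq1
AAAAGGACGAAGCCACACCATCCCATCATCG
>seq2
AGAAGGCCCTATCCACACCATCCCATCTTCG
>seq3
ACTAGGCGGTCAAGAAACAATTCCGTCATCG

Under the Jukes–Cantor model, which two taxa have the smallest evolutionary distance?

seq1 and seq2

seq1–seq2: 6/31 differ, p = 0.194, d = 0.224.
seq1–seq3: 13/31 differ, p = 0.419, d = 0.614.
seq2–seq3: 13/31 differ, p = 0.419, d = 0.614.
The smallest distance is between seq1 and seq2.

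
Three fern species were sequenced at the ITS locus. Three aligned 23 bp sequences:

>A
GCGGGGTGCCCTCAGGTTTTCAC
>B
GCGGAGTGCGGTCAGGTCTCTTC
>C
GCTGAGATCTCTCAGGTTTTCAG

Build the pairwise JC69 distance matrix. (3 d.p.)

d(A,B) = 0.390, d(A,C) = 0.321, d(B,C) = 0.650

A–B: 7/23 sites differ → p ≈ 0.304348, d = −0.75 ln(1 − 0.405797) = 0.390401 ≈ 0.390.
A–C: 6/23 sites differ → p ≈ 0.26087, d = −0.75 ln(1 − 0.347827) = 0.320584 ≈ 0.321.
B–C: 10/23 sites differ → p ≈ 0.434783, d = −0.75 ln(1 − 0.579711) = 0.650110 ≈ 0.650.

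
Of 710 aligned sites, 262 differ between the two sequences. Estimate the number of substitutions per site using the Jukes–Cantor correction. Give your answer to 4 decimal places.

p = 262/710 ≈ 0.369014.
d = −(3/4) ln(1 − 4p/3) = −0.75 ln(1 − 0.492019) = −0.75 ln(0.507981)
  = −0.75 × (-0.677311) = 0.507983 substitutions/site.

0.5080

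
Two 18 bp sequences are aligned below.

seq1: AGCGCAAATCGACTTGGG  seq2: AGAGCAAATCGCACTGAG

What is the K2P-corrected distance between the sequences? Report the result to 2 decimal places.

0.35

Of 18 sites, 2 differences are transitions and 3 are transversions, so P = 2/18 ≈ 0.111111 and Q = 3/18 ≈ 0.166667.
Under the Kimura two-parameter model, d = −½ ln(1 − 2P − Q) − ¼ ln(1 − 2Q).
1 − 2P − Q = 0.611111, giving −½ ln(0.611111) = 0.246238.
1 − 2Q = 0.666666, giving −¼ ln(0.666666) = 0.101367.
d = 0.246238 + 0.101367 = 0.347605.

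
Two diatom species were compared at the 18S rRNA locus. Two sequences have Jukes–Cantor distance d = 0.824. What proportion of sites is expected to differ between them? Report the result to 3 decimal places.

p = (3/4)(1 − e^(−4d/3)) = 0.75 × (1 − e^(-1.098667)) = 0.75 × (1 − 0.333315) = 0.500014.

0.500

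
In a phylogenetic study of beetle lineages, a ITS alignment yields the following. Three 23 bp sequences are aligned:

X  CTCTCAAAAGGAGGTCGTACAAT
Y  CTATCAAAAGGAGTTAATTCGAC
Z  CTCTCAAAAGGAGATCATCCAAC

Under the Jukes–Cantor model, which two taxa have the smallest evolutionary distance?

X and Z

X–Y: 7/23 differ, p = 0.304, d = 0.390.
X–Z: 4/23 differ, p = 0.174, d = 0.198.
Y–Z: 5/23 differ, p = 0.217, d = 0.257.
The smallest distance is between X and Z.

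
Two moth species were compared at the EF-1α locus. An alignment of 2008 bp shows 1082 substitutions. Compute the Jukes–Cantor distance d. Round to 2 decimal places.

0.95

p = 1082/2008 ≈ 0.538845.
d = −(3/4) ln(1 − 4p/3) = −0.75 ln(1 − 0.71846) = −0.75 ln(0.28154)
  = −0.75 × (-1.267481) = 0.950611 substitutions/site.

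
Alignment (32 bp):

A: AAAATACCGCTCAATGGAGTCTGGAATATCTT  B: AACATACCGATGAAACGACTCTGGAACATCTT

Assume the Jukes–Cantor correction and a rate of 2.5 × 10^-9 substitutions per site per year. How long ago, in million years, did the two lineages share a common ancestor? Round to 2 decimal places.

51.73

The sequences differ at 7 of 32 sites (3, 10, 12, 15, 16, 19, 27), so p = 7/32 = 0.21875.
d = −(3/4) ln(1 − 4p/3) = −0.75 ln(1 − 0.291667) = −0.75 ln(0.708333)
  = −0.75 × (-0.344841) = 0.258631 substitutions/site.
Under a molecular clock d = 2μt, so t = d/(2μ) = 0.258631 / (2 × 2.5 × 10^-9) = 51.73 million years.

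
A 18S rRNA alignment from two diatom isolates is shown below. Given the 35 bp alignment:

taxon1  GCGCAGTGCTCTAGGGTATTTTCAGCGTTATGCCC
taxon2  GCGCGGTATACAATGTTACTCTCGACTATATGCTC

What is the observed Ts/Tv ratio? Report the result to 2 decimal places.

1.33

Transitions are A↔G and C↔T; transversions are all other mismatches.
Transitions: 8. Transversions: 6.
R = 8/6 = 1.333333… ≈ 1.33 (to 2 d.p.).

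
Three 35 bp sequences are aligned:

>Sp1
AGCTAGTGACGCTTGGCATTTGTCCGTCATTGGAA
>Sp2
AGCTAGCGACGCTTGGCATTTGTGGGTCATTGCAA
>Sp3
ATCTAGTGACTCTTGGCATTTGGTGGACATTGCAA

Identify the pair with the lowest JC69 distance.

Sp1–Sp2: 4/35 differ, p = 0.114, d = 0.124.
Sp1–Sp3: 7/35 differ, p = 0.200, d = 0.233.
Sp2–Sp3: 6/35 differ, p = 0.171, d = 0.195.
The smallest distance is between Sp1 and Sp2.

Sp1 and Sp2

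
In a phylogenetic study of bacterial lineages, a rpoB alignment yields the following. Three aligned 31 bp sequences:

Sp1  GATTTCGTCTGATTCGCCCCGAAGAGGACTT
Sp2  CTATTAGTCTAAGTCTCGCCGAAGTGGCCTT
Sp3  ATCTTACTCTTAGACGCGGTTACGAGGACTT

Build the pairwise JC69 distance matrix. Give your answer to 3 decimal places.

d(Sp1,Sp2) = 0.422, d(Sp1,Sp3) = 0.614, d(Sp2,Sp3) = 0.544

Sp1–Sp2: 10/31 sites differ → p ≈ 0.322581, d = −0.75 ln(1 − 0.430108) = 0.421731 ≈ 0.422.
Sp1–Sp3: 13/31 sites differ → p ≈ 0.419355, d = −0.75 ln(1 − 0.55914) = 0.614271 ≈ 0.614.
Sp2–Sp3: 12/31 sites differ → p ≈ 0.387097, d = −0.75 ln(1 − 0.516129) = 0.544453 ≈ 0.544.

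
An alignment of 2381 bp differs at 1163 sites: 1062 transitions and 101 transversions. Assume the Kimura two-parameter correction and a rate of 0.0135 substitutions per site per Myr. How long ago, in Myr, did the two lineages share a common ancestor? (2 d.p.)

P = 1062/2381 ≈ 0.446031 and Q = 101/2381 ≈ 0.042419.
Under the Kimura two-parameter model, d = −½ ln(1 − 2P − Q) − ¼ ln(1 − 2Q).
1 − 2P − Q = 0.065519, giving −½ ln(0.065519) = 1.362708.
1 − 2Q = 0.915162, giving −¼ ln(0.915162) = 0.022164.
d = 1.362708 + 0.022164 = 1.384872.
Under a molecular clock d = 2μt, so t = d/(2μ) = 1.384872 / (2 × 0.0135) = 51.29 Myr.

51.29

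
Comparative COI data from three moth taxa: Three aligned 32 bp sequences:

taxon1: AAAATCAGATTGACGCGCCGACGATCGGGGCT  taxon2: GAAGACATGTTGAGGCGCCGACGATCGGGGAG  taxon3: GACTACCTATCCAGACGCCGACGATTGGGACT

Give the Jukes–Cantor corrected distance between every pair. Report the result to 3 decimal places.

taxon1–taxon2: 8/32 sites differ → p = 0.25, d = −0.75 ln(1 − 0.333333) = 0.304098 ≈ 0.304.
taxon1–taxon3: 12/32 sites differ → p = 0.375, d = −0.75 ln(1 − 0.5) = 0.519860 ≈ 0.520.
taxon2–taxon3: 11/32 sites differ → p = 0.34375, d = −0.75 ln(1 − 0.458333) = 0.459828 ≈ 0.460.

d(taxon1,taxon2) = 0.304, d(taxon1,taxon3) = 0.520, d(taxon2,taxon3) = 0.460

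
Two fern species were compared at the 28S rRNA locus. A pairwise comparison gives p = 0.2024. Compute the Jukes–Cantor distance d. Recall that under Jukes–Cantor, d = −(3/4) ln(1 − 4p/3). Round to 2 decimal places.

0.24

d = −(3/4) ln(1 − 4p/3) = −0.75 ln(1 − 0.269867) = −0.75 ln(0.730133)
  = −0.75 × (-0.314529) = 0.235897 substitutions/site.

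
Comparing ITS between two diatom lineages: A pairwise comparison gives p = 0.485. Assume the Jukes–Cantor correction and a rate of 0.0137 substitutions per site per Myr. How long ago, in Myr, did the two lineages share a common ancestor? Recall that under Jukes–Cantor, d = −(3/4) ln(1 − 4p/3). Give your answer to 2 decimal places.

28.48

d = −(3/4) ln(1 − 4p/3) = −0.75 ln(1 − 0.646667) = −0.75 ln(0.353333)
  = −0.75 × (-1.040344) = 0.780258 substitutions/site.
Under a molecular clock d = 2μt, so t = d/(2μ) = 0.780258 / (2 × 0.0137) = 28.48 Myr.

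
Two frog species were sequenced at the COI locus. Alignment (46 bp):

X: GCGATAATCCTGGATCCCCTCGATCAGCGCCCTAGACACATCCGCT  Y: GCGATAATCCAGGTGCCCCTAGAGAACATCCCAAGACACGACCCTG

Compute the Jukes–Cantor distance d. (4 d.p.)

The sequences differ at 15 of 46 sites, so p = 15/46 ≈ 0.326087.
d = −(3/4) ln(1 − 4p/3) = −0.75 ln(1 − 0.434783) = −0.75 ln(0.565217)
  = −0.75 × (-0.570546) = 0.427910 substitutions/site.

0.4279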